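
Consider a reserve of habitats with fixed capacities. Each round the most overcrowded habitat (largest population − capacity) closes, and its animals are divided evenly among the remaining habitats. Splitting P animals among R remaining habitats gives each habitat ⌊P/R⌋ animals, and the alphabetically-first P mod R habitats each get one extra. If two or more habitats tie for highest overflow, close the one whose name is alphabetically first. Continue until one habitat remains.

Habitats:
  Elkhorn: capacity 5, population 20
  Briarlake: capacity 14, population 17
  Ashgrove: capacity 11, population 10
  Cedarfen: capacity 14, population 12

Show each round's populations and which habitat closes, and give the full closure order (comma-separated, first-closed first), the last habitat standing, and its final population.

Round 1: Ashgrove=10 Briarlake=17 Cedarfen=12 Elkhorn=20 → close Elkhorn (overflow 15)
  20÷3 = 6 each, +1 to first 2
Round 2: Ashgrove=17 Briarlake=24 Cedarfen=18 → close Briarlake (overflow 10)
  24÷2 = 12 each, +1 to first 0
Round 3: Ashgrove=29 Cedarfen=30 → close Ashgrove (overflow 18)
  29÷1 = 29 each, +1 to first 0

Closure order: Elkhorn, Briarlake, Ashgrove
Last habitat: Cedarfen with 59 animals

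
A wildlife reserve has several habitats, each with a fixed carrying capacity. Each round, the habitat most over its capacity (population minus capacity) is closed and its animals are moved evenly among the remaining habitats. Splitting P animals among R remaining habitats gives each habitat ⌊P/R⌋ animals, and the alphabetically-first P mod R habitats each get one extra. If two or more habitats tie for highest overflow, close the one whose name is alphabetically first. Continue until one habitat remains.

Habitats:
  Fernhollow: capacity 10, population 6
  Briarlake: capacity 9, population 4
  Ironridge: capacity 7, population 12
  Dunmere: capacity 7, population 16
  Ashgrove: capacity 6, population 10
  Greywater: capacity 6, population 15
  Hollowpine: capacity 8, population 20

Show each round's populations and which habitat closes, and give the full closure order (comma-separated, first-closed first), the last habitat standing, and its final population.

Closure order: Hollowpine, Dunmere, Greywater, Ashgrove, Ironridge, Briarlake
Last habitat: Fernhollow with 83 animals

Round 1: Ashgrove=10 Briarlake=4 Dunmere=16 Fernhollow=6 Greywater=15 Hollowpine=20 Ironridge=12 → close Hollowpine (overflow 12)
  20÷6 = 3 each, +1 to first 2
Round 2: Ashgrove=14 Briarlake=8 Dunmere=19 Fernhollow=9 Greywater=18 Ironridge=15 → close Dunmere (overflow 12)
  19÷5 = 3 each, +1 to first 4
Round 3: Ashgrove=18 Briarlake=12 Fernhollow=13 Greywater=22 Ironridge=18 → close Greywater (overflow 16)
  22÷4 = 5 each, +1 to first 2
Round 4: Ashgrove=24 Briarlake=18 Fernhollow=18 Ironridge=23 → close Ashgrove (overflow 18)
  24÷3 = 8 each, +1 to first 0
Round 5: Briarlake=26 Fernhollow=26 Ironridge=31 → close Ironridge (overflow 24)
  31÷2 = 15 each, +1 to first 1
Round 6: Briarlake=42 Fernhollow=41 → close Briarlake (overflow 33)
  42÷1 = 42 each, +1 to first 0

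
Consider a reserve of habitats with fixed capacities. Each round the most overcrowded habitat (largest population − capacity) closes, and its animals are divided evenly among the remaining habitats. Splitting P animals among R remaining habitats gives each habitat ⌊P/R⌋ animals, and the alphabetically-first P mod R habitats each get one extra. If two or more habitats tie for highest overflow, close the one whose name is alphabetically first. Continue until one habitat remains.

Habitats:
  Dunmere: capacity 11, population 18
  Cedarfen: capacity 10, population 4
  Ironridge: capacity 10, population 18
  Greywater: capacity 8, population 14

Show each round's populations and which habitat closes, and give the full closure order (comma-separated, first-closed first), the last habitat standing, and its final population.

Closure order: Ironridge, Dunmere, Greywater
Last habitat: Cedarfen with 54 animals

Round 1: Cedarfen=4 Dunmere=18 Greywater=14 Ironridge=18 → close Ironridge (overflow 8)
  18÷3 = 6 each, +1 to first 0
Round 2: Cedarfen=10 Dunmere=24 Greywater=20 → close Dunmere (overflow 13)
  24÷2 = 12 each, +1 to first 0
Round 3: Cedarfen=22 Greywater=32 → close Greywater (overflow 24)
  32÷1 = 32 each, +1 to first 0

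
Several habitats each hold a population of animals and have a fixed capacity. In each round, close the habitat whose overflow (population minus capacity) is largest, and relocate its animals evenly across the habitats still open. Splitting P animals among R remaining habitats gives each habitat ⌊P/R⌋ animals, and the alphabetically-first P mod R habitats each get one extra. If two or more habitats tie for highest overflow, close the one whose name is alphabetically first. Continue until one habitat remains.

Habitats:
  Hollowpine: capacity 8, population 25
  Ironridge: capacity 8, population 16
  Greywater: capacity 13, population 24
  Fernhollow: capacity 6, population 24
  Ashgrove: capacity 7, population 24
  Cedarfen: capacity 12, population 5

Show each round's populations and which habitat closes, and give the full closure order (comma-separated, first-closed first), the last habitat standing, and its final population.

Round 1: Ashgrove=24 Cedarfen=5 Fernhollow=24 Greywater=24 Hollowpine=25 Ironridge=16 → close Fernhollow (overflow 18)
  24÷5 = 4 each, +1 to first 4
Round 2: Ashgrove=29 Cedarfen=10 Greywater=29 Hollowpine=30 Ironridge=20 → close Ashgrove (overflow 22)
  29÷4 = 7 each, +1 to first 1
Round 3: Cedarfen=18 Greywater=36 Hollowpine=37 Ironridge=27 → close Hollowpine (overflow 29)
  37÷3 = 12 each, +1 to first 1
Round 4: Cedarfen=31 Greywater=48 Ironridge=39 → close Greywater (overflow 35)
  48÷2 = 24 each, +1 to first 0
Round 5: Cedarfen=55 Ironridge=63 → close Ironridge (overflow 55)
  63÷1 = 63 each, +1 to first 0

Closure order: Fernhollow, Ashgrove, Hollowpine, Greywater, Ironridge
Last habitat: Cedarfen with 118 animals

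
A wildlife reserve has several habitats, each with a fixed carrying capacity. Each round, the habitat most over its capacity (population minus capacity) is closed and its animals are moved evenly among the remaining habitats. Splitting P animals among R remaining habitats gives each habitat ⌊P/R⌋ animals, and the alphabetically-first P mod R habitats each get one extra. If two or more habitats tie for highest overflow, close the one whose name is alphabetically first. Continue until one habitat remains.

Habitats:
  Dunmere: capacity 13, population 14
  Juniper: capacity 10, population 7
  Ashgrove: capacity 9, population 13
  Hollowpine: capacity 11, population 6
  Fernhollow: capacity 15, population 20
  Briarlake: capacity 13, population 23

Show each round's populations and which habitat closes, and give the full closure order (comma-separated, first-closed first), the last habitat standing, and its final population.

Closure order: Briarlake, Fernhollow, Ashgrove, Dunmere, Juniper
Last habitat: Hollowpine with 83 animals

Round 1: Ashgrove=13 Briarlake=23 Dunmere=14 Fernhollow=20 Hollowpine=6 Juniper=7 → close Briarlake (overflow 10)
  23÷5 = 4 each, +1 to first 3
Round 2: Ashgrove=18 Dunmere=19 Fernhollow=25 Hollowpine=10 Juniper=11 → close Fernhollow (overflow 10)
  25÷4 = 6 each, +1 to first 1
Round 3: Ashgrove=25 Dunmere=25 Hollowpine=16 Juniper=17 → close Ashgrove (overflow 16)
  25÷3 = 8 each, +1 to first 1
Round 4: Dunmere=34 Hollowpine=24 Juniper=25 → close Dunmere (overflow 21)
  34÷2 = 17 each, +1 to first 0
Round 5: Hollowpine=41 Juniper=42 → close Juniper (overflow 32)
  42÷1 = 42 each, +1 to first 0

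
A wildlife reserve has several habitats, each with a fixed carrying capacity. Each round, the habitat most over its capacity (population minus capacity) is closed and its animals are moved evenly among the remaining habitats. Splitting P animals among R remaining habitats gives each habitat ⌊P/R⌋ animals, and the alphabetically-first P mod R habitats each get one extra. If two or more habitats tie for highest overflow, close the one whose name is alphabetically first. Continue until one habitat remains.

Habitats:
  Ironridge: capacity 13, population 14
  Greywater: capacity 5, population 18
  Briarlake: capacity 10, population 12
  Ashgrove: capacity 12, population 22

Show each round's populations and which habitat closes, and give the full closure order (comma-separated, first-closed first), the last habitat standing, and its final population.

Closure order: Greywater, Ashgrove, Briarlake
Last habitat: Ironridge with 66 animals

Round 1: Ashgrove=22 Briarlake=12 Greywater=18 Ironridge=14 → close Greywater (overflow 13)
  18÷3 = 6 each, +1 to first 0
Round 2: Ashgrove=28 Briarlake=18 Ironridge=20 → close Ashgrove (overflow 16)
  28÷2 = 14 each, +1 to first 0
Round 3: Briarlake=32 Ironridge=34 → close Briarlake (overflow 22)
  32÷1 = 32 each, +1 to first 0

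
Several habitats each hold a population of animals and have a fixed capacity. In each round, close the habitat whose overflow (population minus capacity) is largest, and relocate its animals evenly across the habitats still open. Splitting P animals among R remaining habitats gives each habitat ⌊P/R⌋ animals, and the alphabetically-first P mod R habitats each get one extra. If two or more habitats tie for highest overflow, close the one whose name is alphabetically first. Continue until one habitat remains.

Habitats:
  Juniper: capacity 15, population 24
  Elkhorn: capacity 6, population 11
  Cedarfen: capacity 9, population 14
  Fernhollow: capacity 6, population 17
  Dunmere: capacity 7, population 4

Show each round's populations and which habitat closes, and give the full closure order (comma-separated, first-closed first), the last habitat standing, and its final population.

Round 1: Cedarfen=14 Dunmere=4 Elkhorn=11 Fernhollow=17 Juniper=24 → close Fernhollow (overflow 11)
  17÷4 = 4 each, +1 to first 1
Round 2: Cedarfen=19 Dunmere=8 Elkhorn=15 Juniper=28 → close Juniper (overflow 13)
  28÷3 = 9 each, +1 to first 1
Round 3: Cedarfen=29 Dunmere=17 Elkhorn=24 → close Cedarfen (overflow 20)
  29÷2 = 14 each, +1 to first 1
Round 4: Dunmere=32 Elkhorn=38 → close Elkhorn (overflow 32)
  38÷1 = 38 each, +1 to first 0

Closure order: Fernhollow, Juniper, Cedarfen, Elkhorn
Last habitat: Dunmere with 70 animals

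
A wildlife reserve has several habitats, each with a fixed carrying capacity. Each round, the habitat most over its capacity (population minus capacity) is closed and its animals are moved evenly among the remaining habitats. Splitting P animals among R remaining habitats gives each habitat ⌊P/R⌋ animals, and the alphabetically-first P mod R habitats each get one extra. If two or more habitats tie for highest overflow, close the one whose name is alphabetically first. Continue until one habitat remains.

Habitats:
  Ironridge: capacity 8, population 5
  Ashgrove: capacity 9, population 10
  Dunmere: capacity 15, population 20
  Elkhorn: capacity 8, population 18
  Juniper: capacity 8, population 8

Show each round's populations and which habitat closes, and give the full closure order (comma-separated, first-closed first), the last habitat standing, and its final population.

Round 1: Ashgrove=10 Dunmere=20 Elkhorn=18 Ironridge=5 Juniper=8 → close Elkhorn (overflow 10)
  18÷4 = 4 each, +1 to first 2
Round 2: Ashgrove=15 Dunmere=25 Ironridge=9 Juniper=12 → close Dunmere (overflow 10)
  25÷3 = 8 each, +1 to first 1
Round 3: Ashgrove=24 Ironridge=17 Juniper=20 → close Ashgrove (overflow 15)
  24÷2 = 12 each, +1 to first 0
Round 4: Ironridge=29 Juniper=32 → close Juniper (overflow 24)
  32÷1 = 32 each, +1 to first 0

Closure order: Elkhorn, Dunmere, Ashgrove, Juniper
Last habitat: Ironridge with 61 animals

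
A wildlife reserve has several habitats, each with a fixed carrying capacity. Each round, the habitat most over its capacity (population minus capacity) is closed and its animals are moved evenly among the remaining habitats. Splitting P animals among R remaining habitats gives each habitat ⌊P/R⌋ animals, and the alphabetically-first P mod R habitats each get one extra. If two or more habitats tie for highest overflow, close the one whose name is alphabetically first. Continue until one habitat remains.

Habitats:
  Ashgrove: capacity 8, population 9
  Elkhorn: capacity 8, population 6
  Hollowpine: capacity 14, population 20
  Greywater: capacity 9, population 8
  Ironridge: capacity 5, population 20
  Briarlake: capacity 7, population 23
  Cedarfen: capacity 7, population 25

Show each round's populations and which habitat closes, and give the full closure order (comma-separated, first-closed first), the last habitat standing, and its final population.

Closure order: Cedarfen, Briarlake, Ironridge, Hollowpine, Ashgrove, Elkhorn
Last habitat: Greywater with 111 animals

Round 1: Ashgrove=9 Briarlake=23 Cedarfen=25 Elkhorn=6 Greywater=8 Hollowpine=20 Ironridge=20 → close Cedarfen (overflow 18)
  25÷6 = 4 each, +1 to first 1
Round 2: Ashgrove=14 Briarlake=27 Elkhorn=10 Greywater=12 Hollowpine=24 Ironridge=24 → close Briarlake (overflow 20)
  27÷5 = 5 each, +1 to first 2
Round 3: Ashgrove=20 Elkhorn=16 Greywater=17 Hollowpine=29 Ironridge=29 → close Ironridge (overflow 24)
  29÷4 = 7 each, +1 to first 1
Round 4: Ashgrove=28 Elkhorn=23 Greywater=24 Hollowpine=36 → close Hollowpine (overflow 22)
  36÷3 = 12 each, +1 to first 0
Round 5: Ashgrove=40 Elkhorn=35 Greywater=36 → close Ashgrove (overflow 32)
  40÷2 = 20 each, +1 to first 0
Round 6: Elkhorn=55 Greywater=56 → close Elkhorn (overflow 47)
  55÷1 = 55 each, +1 to first 0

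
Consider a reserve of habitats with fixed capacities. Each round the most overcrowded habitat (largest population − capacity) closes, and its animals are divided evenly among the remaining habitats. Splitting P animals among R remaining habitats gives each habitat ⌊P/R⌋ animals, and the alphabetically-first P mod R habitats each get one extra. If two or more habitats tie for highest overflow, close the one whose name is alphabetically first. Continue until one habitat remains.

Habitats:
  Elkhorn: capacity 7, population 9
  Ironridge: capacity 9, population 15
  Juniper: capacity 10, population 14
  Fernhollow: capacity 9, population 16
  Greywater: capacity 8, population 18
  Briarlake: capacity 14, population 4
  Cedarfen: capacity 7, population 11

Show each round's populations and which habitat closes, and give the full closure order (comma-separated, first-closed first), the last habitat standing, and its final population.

Round 1: Briarlake=4 Cedarfen=11 Elkhorn=9 Fernhollow=16 Greywater=18 Ironridge=15 Juniper=14 → close Greywater (overflow 10)
  18÷6 = 3 each, +1 to first 0
Round 2: Briarlake=7 Cedarfen=14 Elkhorn=12 Fernhollow=19 Ironridge=18 Juniper=17 → close Fernhollow (overflow 10)
  19÷5 = 3 each, +1 to first 4
Round 3: Briarlake=11 Cedarfen=18 Elkhorn=16 Ironridge=22 Juniper=20 → close Ironridge (overflow 13)
  22÷4 = 5 each, +1 to first 2
Round 4: Briarlake=17 Cedarfen=24 Elkhorn=21 Juniper=25 → close Cedarfen (overflow 17)
  24÷3 = 8 each, +1 to first 0
Round 5: Briarlake=25 Elkhorn=29 Juniper=33 → close Juniper (overflow 23)
  33÷2 = 16 each, +1 to first 1
Round 6: Briarlake=42 Elkhorn=45 → close Elkhorn (overflow 38)
  45÷1 = 45 each, +1 to first 0

Closure order: Greywater, Fernhollow, Ironridge, Cedarfen, Juniper, Elkhorn
Last habitat: Briarlake with 87 animals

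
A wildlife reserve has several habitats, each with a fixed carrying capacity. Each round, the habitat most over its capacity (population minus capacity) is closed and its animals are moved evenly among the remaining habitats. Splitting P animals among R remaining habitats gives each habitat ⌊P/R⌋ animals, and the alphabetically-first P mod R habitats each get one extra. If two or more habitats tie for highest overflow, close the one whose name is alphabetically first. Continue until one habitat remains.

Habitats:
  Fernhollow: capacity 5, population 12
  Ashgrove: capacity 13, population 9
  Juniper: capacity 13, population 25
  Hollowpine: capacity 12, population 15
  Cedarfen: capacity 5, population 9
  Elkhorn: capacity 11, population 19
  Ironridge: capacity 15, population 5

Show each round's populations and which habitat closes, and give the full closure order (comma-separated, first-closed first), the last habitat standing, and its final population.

Round 1: Ashgrove=9 Cedarfen=9 Elkhorn=19 Fernhollow=12 Hollowpine=15 Ironridge=5 Juniper=25 → close Juniper (overflow 12)
  25÷6 = 4 each, +1 to first 1
Round 2: Ashgrove=14 Cedarfen=13 Elkhorn=23 Fernhollow=16 Hollowpine=19 Ironridge=9 → close Elkhorn (overflow 12)
  23÷5 = 4 each, +1 to first 3
Round 3: Ashgrove=19 Cedarfen=18 Fernhollow=21 Hollowpine=23 Ironridge=13 → close Fernhollow (overflow 16)
  21÷4 = 5 each, +1 to first 1
Round 4: Ashgrove=25 Cedarfen=23 Hollowpine=28 Ironridge=18 → close Cedarfen (overflow 18)
  23÷3 = 7 each, +1 to first 2
Round 5: Ashgrove=33 Hollowpine=36 Ironridge=25 → close Hollowpine (overflow 24)
  36÷2 = 18 each, +1 to first 0
Round 6: Ashgrove=51 Ironridge=43 → close Ashgrove (overflow 38)
  51÷1 = 51 each, +1 to first 0

Closure order: Juniper, Elkhorn, Fernhollow, Cedarfen, Hollowpine, Ashgrove
Last habitat: Ironridge with 94 animals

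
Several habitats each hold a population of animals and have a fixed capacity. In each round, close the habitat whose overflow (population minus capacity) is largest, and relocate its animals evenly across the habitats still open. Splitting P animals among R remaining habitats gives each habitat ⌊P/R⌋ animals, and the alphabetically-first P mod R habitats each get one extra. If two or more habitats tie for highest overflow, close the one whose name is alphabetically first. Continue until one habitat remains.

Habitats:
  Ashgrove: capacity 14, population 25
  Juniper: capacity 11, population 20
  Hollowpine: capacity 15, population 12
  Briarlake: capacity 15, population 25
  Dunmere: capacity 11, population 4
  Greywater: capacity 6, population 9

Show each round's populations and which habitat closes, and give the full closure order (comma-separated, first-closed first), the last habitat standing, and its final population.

Round 1: Ashgrove=25 Briarlake=25 Dunmere=4 Greywater=9 Hollowpine=12 Juniper=20 → close Ashgrove (overflow 11)
  25÷5 = 5 each, +1 to first 0
Round 2: Briarlake=30 Dunmere=9 Greywater=14 Hollowpine=17 Juniper=25 → close Briarlake (overflow 15)
  30÷4 = 7 each, +1 to first 2
Round 3: Dunmere=17 Greywater=22 Hollowpine=24 Juniper=32 → close Juniper (overflow 21)
  32÷3 = 10 each, +1 to first 2
Round 4: Dunmere=28 Greywater=33 Hollowpine=34 → close Greywater (overflow 27)
  33÷2 = 16 each, +1 to first 1
Round 5: Dunmere=45 Hollowpine=50 → close Hollowpine (overflow 35)
  50÷1 = 50 each, +1 to first 0

Closure order: Ashgrove, Briarlake, Juniper, Greywater, Hollowpine
Last habitat: Dunmere with 95 animals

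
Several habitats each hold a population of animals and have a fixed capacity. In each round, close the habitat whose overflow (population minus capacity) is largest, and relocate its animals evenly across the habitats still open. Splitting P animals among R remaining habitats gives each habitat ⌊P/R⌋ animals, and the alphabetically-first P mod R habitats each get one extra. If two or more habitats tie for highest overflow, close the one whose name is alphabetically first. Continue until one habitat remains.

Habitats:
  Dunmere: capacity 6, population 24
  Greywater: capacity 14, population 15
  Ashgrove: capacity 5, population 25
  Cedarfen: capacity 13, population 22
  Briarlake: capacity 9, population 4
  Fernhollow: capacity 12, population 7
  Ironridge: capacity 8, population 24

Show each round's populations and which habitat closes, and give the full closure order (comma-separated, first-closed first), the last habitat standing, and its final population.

Round 1: Ashgrove=25 Briarlake=4 Cedarfen=22 Dunmere=24 Fernhollow=7 Greywater=15 Ironridge=24 → close Ashgrove (overflow 20)
  25÷6 = 4 each, +1 to first 1
Round 2: Briarlake=9 Cedarfen=26 Dunmere=28 Fernhollow=11 Greywater=19 Ironridge=28 → close Dunmere (overflow 22)
  28÷5 = 5 each, +1 to first 3
Round 3: Briarlake=15 Cedarfen=32 Fernhollow=17 Greywater=24 Ironridge=33 → close Ironridge (overflow 25)
  33÷4 = 8 each, +1 to first 1
Round 4: Briarlake=24 Cedarfen=40 Fernhollow=25 Greywater=32 → close Cedarfen (overflow 27)
  40÷3 = 13 each, +1 to first 1
Round 5: Briarlake=38 Fernhollow=38 Greywater=45 → close Greywater (overflow 31)
  45÷2 = 22 each, +1 to first 1
Round 6: Briarlake=61 Fernhollow=60 → close Briarlake (overflow 52)
  61÷1 = 61 each, +1 to first 0

Closure order: Ashgrove, Dunmere, Ironridge, Cedarfen, Greywater, Briarlake
Last habitat: Fernhollow with 121 animals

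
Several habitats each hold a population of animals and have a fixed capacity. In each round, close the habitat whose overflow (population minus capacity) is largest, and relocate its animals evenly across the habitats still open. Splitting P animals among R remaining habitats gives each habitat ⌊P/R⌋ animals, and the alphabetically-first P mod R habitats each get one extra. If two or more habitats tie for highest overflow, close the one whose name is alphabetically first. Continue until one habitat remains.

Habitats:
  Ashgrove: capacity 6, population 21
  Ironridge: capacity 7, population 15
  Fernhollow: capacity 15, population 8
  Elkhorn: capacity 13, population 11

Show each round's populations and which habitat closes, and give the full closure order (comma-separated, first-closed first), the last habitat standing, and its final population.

Closure order: Ashgrove, Ironridge, Elkhorn
Last habitat: Fernhollow with 55 animals

Round 1: Ashgrove=21 Elkhorn=11 Fernhollow=8 Ironridge=15 → close Ashgrove (overflow 15)
  21÷3 = 7 each, +1 to first 0
Round 2: Elkhorn=18 Fernhollow=15 Ironridge=22 → close Ironridge (overflow 15)
  22÷2 = 11 each, +1 to first 0
Round 3: Elkhorn=29 Fernhollow=26 → close Elkhorn (overflow 16)
  29÷1 = 29 each, +1 to first 0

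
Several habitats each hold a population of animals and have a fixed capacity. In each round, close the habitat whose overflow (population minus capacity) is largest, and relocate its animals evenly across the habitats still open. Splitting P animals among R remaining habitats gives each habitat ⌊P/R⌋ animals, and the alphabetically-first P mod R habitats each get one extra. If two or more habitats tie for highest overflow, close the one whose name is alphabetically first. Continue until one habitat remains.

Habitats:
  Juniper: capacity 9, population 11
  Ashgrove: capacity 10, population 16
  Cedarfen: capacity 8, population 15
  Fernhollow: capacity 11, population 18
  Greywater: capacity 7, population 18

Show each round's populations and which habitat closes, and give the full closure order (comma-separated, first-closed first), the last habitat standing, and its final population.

Round 1: Ashgrove=16 Cedarfen=15 Fernhollow=18 Greywater=18 Juniper=11 → close Greywater (overflow 11)
  18÷4 = 4 each, +1 to first 2
Round 2: Ashgrove=21 Cedarfen=20 Fernhollow=22 Juniper=15 → close Cedarfen (overflow 12)
  20÷3 = 6 each, +1 to first 2
Round 3: Ashgrove=28 Fernhollow=29 Juniper=21 → close Ashgrove (overflow 18)
  28÷2 = 14 each, +1 to first 0
Round 4: Fernhollow=43 Juniper=35 → close Fernhollow (overflow 32)
  43÷1 = 43 each, +1 to first 0

Closure order: Greywater, Cedarfen, Ashgrove, Fernhollow
Last habitat: Juniper with 78 animals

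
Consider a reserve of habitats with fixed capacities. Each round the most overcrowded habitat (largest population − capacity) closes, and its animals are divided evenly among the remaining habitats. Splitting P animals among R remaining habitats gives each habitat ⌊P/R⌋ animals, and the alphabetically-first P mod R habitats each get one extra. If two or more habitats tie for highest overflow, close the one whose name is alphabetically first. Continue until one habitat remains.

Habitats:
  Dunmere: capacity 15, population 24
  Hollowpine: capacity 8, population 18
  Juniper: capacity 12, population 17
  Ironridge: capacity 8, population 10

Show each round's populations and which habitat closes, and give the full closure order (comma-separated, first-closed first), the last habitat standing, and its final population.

Round 1: Dunmere=24 Hollowpine=18 Ironridge=10 Juniper=17 → close Hollowpine (overflow 10)
  18÷3 = 6 each, +1 to first 0
Round 2: Dunmere=30 Ironridge=16 Juniper=23 → close Dunmere (overflow 15)
  30÷2 = 15 each, +1 to first 0
Round 3: Ironridge=31 Juniper=38 → close Juniper (overflow 26)
  38÷1 = 38 each, +1 to first 0

Closure order: Hollowpine, Dunmere, Juniper
Last habitat: Ironridge with 69 animals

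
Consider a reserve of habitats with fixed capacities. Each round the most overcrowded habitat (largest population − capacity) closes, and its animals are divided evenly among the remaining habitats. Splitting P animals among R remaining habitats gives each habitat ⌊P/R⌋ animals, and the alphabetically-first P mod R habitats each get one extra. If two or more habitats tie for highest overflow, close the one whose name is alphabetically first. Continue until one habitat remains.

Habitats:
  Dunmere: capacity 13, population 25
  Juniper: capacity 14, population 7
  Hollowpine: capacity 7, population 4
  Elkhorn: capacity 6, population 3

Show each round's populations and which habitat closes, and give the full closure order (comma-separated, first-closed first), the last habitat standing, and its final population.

Round 1: Dunmere=25 Elkhorn=3 Hollowpine=4 Juniper=7 → close Dunmere (overflow 12)
  25÷3 = 8 each, +1 to first 1
Round 2: Elkhorn=12 Hollowpine=12 Juniper=15 → close Elkhorn (overflow 6)
  12÷2 = 6 each, +1 to first 0
Round 3: Hollowpine=18 Juniper=21 → close Hollowpine (overflow 11)
  18÷1 = 18 each, +1 to first 0

Closure order: Dunmere, Elkhorn, Hollowpine
Last habitat: Juniper with 39 animals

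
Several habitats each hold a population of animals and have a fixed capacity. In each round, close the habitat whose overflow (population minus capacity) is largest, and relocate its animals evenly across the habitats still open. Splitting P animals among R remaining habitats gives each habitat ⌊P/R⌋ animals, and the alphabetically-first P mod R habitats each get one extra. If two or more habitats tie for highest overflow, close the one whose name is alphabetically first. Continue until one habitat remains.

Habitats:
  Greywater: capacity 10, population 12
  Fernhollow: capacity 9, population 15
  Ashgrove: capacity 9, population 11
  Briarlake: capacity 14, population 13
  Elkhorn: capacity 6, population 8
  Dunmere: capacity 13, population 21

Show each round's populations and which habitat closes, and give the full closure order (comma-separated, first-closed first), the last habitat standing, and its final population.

Closure order: Dunmere, Fernhollow, Ashgrove, Elkhorn, Greywater
Last habitat: Briarlake with 80 animals

Round 1: Ashgrove=11 Briarlake=13 Dunmere=21 Elkhorn=8 Fernhollow=15 Greywater=12 → close Dunmere (overflow 8)
  21÷5 = 4 each, +1 to first 1
Round 2: Ashgrove=16 Briarlake=17 Elkhorn=12 Fernhollow=19 Greywater=16 → close Fernhollow (overflow 10)
  19÷4 = 4 each, +1 to first 3
Round 3: Ashgrove=21 Briarlake=22 Elkhorn=17 Greywater=20 → close Ashgrove (overflow 12)
  21÷3 = 7 each, +1 to first 0
Round 4: Briarlake=29 Elkhorn=24 Greywater=27 → close Elkhorn (overflow 18)
  24÷2 = 12 each, +1 to first 0
Round 5: Briarlake=41 Greywater=39 → close Greywater (overflow 29)
  39÷1 = 39 each, +1 to first 0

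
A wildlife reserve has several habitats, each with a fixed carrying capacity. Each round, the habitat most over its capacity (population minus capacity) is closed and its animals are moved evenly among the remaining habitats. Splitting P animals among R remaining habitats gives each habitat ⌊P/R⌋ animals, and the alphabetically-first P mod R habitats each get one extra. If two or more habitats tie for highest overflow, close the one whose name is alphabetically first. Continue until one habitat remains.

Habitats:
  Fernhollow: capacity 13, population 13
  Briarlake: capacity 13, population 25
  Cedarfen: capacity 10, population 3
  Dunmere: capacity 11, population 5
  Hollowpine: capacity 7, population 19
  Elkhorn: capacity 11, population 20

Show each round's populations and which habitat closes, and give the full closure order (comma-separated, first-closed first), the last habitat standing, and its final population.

Round 1: Briarlake=25 Cedarfen=3 Dunmere=5 Elkhorn=20 Fernhollow=13 Hollowpine=19 → close Briarlake (overflow 12)
  25÷5 = 5 each, +1 to first 0
Round 2: Cedarfen=8 Dunmere=10 Elkhorn=25 Fernhollow=18 Hollowpine=24 → close Hollowpine (overflow 17)
  24÷4 = 6 each, +1 to first 0
Round 3: Cedarfen=14 Dunmere=16 Elkhorn=31 Fernhollow=24 → close Elkhorn (overflow 20)
  31÷3 = 10 each, +1 to first 1
Round 4: Cedarfen=25 Dunmere=26 Fernhollow=34 → close Fernhollow (overflow 21)
  34÷2 = 17 each, +1 to first 0
Round 5: Cedarfen=42 Dunmere=43 → close Cedarfen (overflow 32)
  42÷1 = 42 each, +1 to first 0

Closure order: Briarlake, Hollowpine, Elkhorn, Fernhollow, Cedarfen
Last habitat: Dunmere with 85 animals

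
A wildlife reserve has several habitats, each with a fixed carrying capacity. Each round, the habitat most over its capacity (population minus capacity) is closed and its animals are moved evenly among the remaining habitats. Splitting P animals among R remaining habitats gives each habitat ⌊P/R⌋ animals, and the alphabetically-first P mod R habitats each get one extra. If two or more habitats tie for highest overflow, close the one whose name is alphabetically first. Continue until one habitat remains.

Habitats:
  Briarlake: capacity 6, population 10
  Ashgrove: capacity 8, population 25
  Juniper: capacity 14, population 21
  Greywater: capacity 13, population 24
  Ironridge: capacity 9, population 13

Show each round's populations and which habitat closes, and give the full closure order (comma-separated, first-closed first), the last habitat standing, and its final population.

Closure order: Ashgrove, Greywater, Juniper, Briarlake
Last habitat: Ironridge with 93 animals

Round 1: Ashgrove=25 Briarlake=10 Greywater=24 Ironridge=13 Juniper=21 → close Ashgrove (overflow 17)
  25÷4 = 6 each, +1 to first 1
Round 2: Briarlake=17 Greywater=30 Ironridge=19 Juniper=27 → close Greywater (overflow 17)
  30÷3 = 10 each, +1 to first 0
Round 3: Briarlake=27 Ironridge=29 Juniper=37 → close Juniper (overflow 23)
  37÷2 = 18 each, +1 to first 1
Round 4: Briarlake=46 Ironridge=47 → close Briarlake (overflow 40)
  46÷1 = 46 each, +1 to first 0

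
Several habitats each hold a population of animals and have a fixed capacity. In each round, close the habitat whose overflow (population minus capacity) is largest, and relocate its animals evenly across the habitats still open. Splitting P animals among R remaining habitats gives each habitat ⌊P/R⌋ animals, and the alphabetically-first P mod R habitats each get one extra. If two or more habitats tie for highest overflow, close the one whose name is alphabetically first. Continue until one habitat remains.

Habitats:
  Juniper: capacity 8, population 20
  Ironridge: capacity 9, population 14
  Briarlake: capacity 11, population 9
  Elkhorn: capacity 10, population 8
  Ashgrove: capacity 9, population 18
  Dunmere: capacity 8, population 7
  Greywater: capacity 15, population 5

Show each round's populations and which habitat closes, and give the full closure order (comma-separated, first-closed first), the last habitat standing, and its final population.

Round 1: Ashgrove=18 Briarlake=9 Dunmere=7 Elkhorn=8 Greywater=5 Ironridge=14 Juniper=20 → close Juniper (overflow 12)
  20÷6 = 3 each, +1 to first 2
Round 2: Ashgrove=22 Briarlake=13 Dunmere=10 Elkhorn=11 Greywater=8 Ironridge=17 → close Ashgrove (overflow 13)
  22÷5 = 4 each, +1 to first 2
Round 3: Briarlake=18 Dunmere=15 Elkhorn=15 Greywater=12 Ironridge=21 → close Ironridge (overflow 12)
  21÷4 = 5 each, +1 to first 1
Round 4: Briarlake=24 Dunmere=20 Elkhorn=20 Greywater=17 → close Briarlake (overflow 13)
  24÷3 = 8 each, +1 to first 0
Round 5: Dunmere=28 Elkhorn=28 Greywater=25 → close Dunmere (overflow 20)
  28÷2 = 14 each, +1 to first 0
Round 6: Elkhorn=42 Greywater=39 → close Elkhorn (overflow 32)
  42÷1 = 42 each, +1 to first 0

Closure order: Juniper, Ashgrove, Ironridge, Briarlake, Dunmere, Elkhorn
Last habitat: Greywater with 81 animals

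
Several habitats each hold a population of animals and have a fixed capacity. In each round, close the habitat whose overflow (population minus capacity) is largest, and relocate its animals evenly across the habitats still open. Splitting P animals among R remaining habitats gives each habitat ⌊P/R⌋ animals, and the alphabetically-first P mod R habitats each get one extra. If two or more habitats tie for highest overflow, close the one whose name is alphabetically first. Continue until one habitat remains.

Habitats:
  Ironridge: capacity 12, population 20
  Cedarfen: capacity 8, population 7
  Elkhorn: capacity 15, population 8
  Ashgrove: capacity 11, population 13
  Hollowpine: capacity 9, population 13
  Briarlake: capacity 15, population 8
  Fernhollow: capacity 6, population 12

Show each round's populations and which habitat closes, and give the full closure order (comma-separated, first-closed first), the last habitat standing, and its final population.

Round 1: Ashgrove=13 Briarlake=8 Cedarfen=7 Elkhorn=8 Fernhollow=12 Hollowpine=13 Ironridge=20 → close Ironridge (overflow 8)
  20÷6 = 3 each, +1 to first 2
Round 2: Ashgrove=17 Briarlake=12 Cedarfen=10 Elkhorn=11 Fernhollow=15 Hollowpine=16 → close Fernhollow (overflow 9)
  15÷5 = 3 each, +1 to first 0
Round 3: Ashgrove=20 Briarlake=15 Cedarfen=13 Elkhorn=14 Hollowpine=19 → close Hollowpine (overflow 10)
  19÷4 = 4 each, +1 to first 3
Round 4: Ashgrove=25 Briarlake=20 Cedarfen=18 Elkhorn=18 → close Ashgrove (overflow 14)
  25÷3 = 8 each, +1 to first 1
Round 5: Briarlake=29 Cedarfen=26 Elkhorn=26 → close Cedarfen (overflow 18)
  26÷2 = 13 each, +1 to first 0
Round 6: Briarlake=42 Elkhorn=39 → close Briarlake (overflow 27)
  42÷1 = 42 each, +1 to first 0

Closure order: Ironridge, Fernhollow, Hollowpine, Ashgrove, Cedarfen, Briarlake
Last habitat: Elkhorn with 81 animals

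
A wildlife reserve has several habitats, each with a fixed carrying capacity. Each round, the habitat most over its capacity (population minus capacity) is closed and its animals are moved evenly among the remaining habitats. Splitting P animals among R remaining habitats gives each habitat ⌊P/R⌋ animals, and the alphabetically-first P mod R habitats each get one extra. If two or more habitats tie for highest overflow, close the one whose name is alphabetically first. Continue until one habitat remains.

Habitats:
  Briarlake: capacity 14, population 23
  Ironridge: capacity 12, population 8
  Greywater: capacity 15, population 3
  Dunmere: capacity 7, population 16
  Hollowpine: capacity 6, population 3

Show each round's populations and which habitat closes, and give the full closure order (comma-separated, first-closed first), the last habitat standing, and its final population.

Closure order: Briarlake, Dunmere, Hollowpine, Ironridge
Last habitat: Greywater with 53 animals

Round 1: Briarlake=23 Dunmere=16 Greywater=3 Hollowpine=3 Ironridge=8 → close Briarlake (overflow 9)
  23÷4 = 5 each, +1 to first 3
Round 2: Dunmere=22 Greywater=9 Hollowpine=9 Ironridge=13 → close Dunmere (overflow 15)
  22÷3 = 7 each, +1 to first 1
Round 3: Greywater=17 Hollowpine=16 Ironridge=20 → close Hollowpine (overflow 10)
  16÷2 = 8 each, +1 to first 0
Round 4: Greywater=25 Ironridge=28 → close Ironridge (overflow 16)
  28÷1 = 28 each, +1 to first 0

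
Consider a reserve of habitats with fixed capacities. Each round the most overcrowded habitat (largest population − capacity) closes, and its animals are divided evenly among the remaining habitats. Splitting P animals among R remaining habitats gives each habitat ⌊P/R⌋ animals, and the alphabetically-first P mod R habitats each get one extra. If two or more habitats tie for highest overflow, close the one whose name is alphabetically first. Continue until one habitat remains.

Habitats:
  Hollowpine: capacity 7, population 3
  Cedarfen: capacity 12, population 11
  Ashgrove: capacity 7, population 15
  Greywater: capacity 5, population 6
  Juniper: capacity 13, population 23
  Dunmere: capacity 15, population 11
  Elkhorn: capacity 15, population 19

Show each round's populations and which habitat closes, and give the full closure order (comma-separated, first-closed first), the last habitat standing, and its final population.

Round 1: Ashgrove=15 Cedarfen=11 Dunmere=11 Elkhorn=19 Greywater=6 Hollowpine=3 Juniper=23 → close Juniper (overflow 10)
  23÷6 = 3 each, +1 to first 5
Round 2: Ashgrove=19 Cedarfen=15 Dunmere=15 Elkhorn=23 Greywater=10 Hollowpine=6 → close Ashgrove (overflow 12)
  19÷5 = 3 each, +1 to first 4
Round 3: Cedarfen=19 Dunmere=19 Elkhorn=27 Greywater=14 Hollowpine=9 → close Elkhorn (overflow 12)
  27÷4 = 6 each, +1 to first 3
Round 4: Cedarfen=26 Dunmere=26 Greywater=21 Hollowpine=15 → close Greywater (overflow 16)
  21÷3 = 7 each, +1 to first 0
Round 5: Cedarfen=33 Dunmere=33 Hollowpine=22 → close Cedarfen (overflow 21)
  33÷2 = 16 each, +1 to first 1
Round 6: Dunmere=50 Hollowpine=38 → close Dunmere (overflow 35)
  50÷1 = 50 each, +1 to first 0

Closure order: Juniper, Ashgrove, Elkhorn, Greywater, Cedarfen, Dunmere
Last habitat: Hollowpine with 88 animals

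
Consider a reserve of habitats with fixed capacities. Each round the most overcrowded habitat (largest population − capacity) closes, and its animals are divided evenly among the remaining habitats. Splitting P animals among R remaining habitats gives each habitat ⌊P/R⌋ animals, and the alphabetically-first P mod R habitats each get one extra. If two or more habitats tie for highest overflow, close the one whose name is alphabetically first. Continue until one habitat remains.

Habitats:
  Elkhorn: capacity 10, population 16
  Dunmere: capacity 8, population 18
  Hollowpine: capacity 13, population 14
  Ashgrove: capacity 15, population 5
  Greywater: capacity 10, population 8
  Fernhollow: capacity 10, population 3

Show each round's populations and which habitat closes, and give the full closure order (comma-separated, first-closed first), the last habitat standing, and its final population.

Closure order: Dunmere, Elkhorn, Hollowpine, Greywater, Fernhollow
Last habitat: Ashgrove with 64 animals

Round 1: Ashgrove=5 Dunmere=18 Elkhorn=16 Fernhollow=3 Greywater=8 Hollowpine=14 → close Dunmere (overflow 10)
  18÷5 = 3 each, +1 to first 3
Round 2: Ashgrove=9 Elkhorn=20 Fernhollow=7 Greywater=11 Hollowpine=17 → close Elkhorn (overflow 10)
  20÷4 = 5 each, +1 to first 0
Round 3: Ashgrove=14 Fernhollow=12 Greywater=16 Hollowpine=22 → close Hollowpine (overflow 9)
  22÷3 = 7 each, +1 to first 1
Round 4: Ashgrove=22 Fernhollow=19 Greywater=23 → close Greywater (overflow 13)
  23÷2 = 11 each, +1 to first 1
Round 5: Ashgrove=34 Fernhollow=30 → close Fernhollow (overflow 20)
  30÷1 = 30 each, +1 to first 0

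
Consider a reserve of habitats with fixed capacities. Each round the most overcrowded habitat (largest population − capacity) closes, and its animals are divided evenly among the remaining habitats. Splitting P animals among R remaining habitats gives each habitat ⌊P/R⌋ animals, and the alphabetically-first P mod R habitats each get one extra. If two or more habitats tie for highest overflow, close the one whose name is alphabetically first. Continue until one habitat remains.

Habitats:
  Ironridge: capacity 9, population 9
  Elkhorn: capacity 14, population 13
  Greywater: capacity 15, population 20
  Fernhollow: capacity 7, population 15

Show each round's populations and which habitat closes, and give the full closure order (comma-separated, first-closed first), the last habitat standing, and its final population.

Round 1: Elkhorn=13 Fernhollow=15 Greywater=20 Ironridge=9 → close Fernhollow (overflow 8)
  15÷3 = 5 each, +1 to first 0
Round 2: Elkhorn=18 Greywater=25 Ironridge=14 → close Greywater (overflow 10)
  25÷2 = 12 each, +1 to first 1
Round 3: Elkhorn=31 Ironridge=26 → close Elkhorn (overflow 17)
  31÷1 = 31 each, +1 to first 0

Closure order: Fernhollow, Greywater, Elkhorn
Last habitat: Ironridge with 57 animals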